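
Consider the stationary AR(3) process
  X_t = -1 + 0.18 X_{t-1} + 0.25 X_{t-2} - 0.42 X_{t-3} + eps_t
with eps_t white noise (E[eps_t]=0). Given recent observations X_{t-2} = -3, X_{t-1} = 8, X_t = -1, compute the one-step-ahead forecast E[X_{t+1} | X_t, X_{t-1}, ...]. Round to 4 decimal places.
E[X_{t+1} \mid \mathcal F_t] = 2.0800

For an AR(p) model X_t = c + sum_i phi_i X_{t-i} + eps_t, the
one-step-ahead conditional mean is
  E[X_{t+1} | X_t, ...] = c + sum_i phi_i X_{t+1-i}.
Substitute known values:
  E[X_{t+1} | ...] = -1 + (0.18) * (-1) + (0.25) * (8) + (-0.42) * (-3)
                   = 2.0800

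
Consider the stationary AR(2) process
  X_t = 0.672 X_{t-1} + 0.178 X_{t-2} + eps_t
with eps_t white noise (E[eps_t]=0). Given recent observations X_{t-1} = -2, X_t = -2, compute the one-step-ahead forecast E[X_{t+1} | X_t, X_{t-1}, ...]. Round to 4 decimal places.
E[X_{t+1} \mid \mathcal F_t] = -1.7000

For an AR(p) model X_t = c + sum_i phi_i X_{t-i} + eps_t, the
one-step-ahead conditional mean is
  E[X_{t+1} | X_t, ...] = c + sum_i phi_i X_{t+1-i}.
Substitute known values:
  E[X_{t+1} | ...] = (0.672) * (-2) + (0.178) * (-2)
                   = -1.7000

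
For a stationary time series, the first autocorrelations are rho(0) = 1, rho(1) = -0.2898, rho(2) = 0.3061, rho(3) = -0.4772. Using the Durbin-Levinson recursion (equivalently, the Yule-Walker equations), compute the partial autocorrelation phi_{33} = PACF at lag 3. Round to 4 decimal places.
\phi_{33} = -0.3940

The PACF at lag k is phi_{kk}, the last component of the solution
to the Yule-Walker system G_k phi = r_k where
  (G_k)_{ij} = rho(|i - j|), (r_k)_i = rho(i), i,j = 1..k.
Equivalently, Durbin-Levinson gives phi_{kk} iteratively:
  phi_{11} = rho(1)
  phi_{kk} = [rho(k) - sum_{j=1..k-1} phi_{k-1,j} rho(k-j)]
            / [1 - sum_{j=1..k-1} phi_{k-1,j} rho(j)],
  phi_{k,j} = phi_{k-1,j} - phi_{kk} phi_{k-1,k-j},  j = 1..k-1.
Step k = 1:
  phi_11 = rho(1) = -0.2898.
Step k = 2:
  phi_22 = [rho(2) - phi_11 rho(1)] / [1 - phi_11 rho(1)] = [0.3061 - (-0.2898)(-0.2898)] / [1 - (-0.2898)(-0.2898)]
         = 0.22211596 / 0.91601596 = 0.24248.
  Update: phi_21 = phi_11 - phi_22 phi_11 = -0.2898 - (0.24248)(-0.2898) = -0.219529.
Step k = 3:
  phi_33 = [rho(3) - phi_21 rho(2) - phi_22 rho(1)] / [1 - phi_21 rho(1) - phi_22 rho(2)]
    numerator   = -0.4772 - (-0.219529)(0.3061) - (0.24248)(-0.2898) = -0.33973129
    denominator = 1 - (-0.219529)(-0.2898) - (0.24248)(0.3061) = 0.86215718
  phi_33 = -0.33973129 / 0.86215718 = -0.394.
Therefore phi_{33} = -0.3940.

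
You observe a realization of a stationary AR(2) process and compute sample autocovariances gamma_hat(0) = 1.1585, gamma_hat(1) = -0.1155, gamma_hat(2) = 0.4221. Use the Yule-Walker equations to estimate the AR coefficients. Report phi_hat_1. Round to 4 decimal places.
\hat\phi_{1} = -0.0640

The Yule-Walker equations for an AR(p) process read, in matrix form,
  Gamma_p phi = r_p,   with   (Gamma_p)_{ij} = gamma(|i - j|),
                       (r_p)_i = gamma(i),   i,j = 1..p.
Substitute the sample gammas (Toeplitz matrix and right-hand side of size 2):
  Gamma_p = [[1.1585, -0.1155], [-0.1155, 1.1585]]
  r_p     = [-0.1155, 0.4221]
Written out:
  1.1585 phi_1 - 0.1155 phi_2 = -0.1155
  -0.1155 phi_1 + 1.1585 phi_2 = 0.4221
Solve by Cramer's rule:
  det = gamma(0)^2 - gamma(1)^2 = (1.1585)^2 - (-0.1155)^2 = 1.34212225 - 0.01334025 = 1.328782
  phi_hat_1 = [gamma(1) gamma(0) - gamma(1) gamma(2)] / det = [(-0.1155)(1.1585) - (-0.1155)(0.4221)] / 1.328782 = -0.0850542 / 1.328782 = -0.064
  phi_hat_2 = [gamma(0) gamma(2) - gamma(1)^2] / det = [(1.1585)(0.4221) - (-0.1155)^2] / 1.328782 = 0.4756626 / 1.328782 = 0.358
So phi_hat = [-0.0640, 0.3580].
Therefore phi_hat_1 = -0.0640.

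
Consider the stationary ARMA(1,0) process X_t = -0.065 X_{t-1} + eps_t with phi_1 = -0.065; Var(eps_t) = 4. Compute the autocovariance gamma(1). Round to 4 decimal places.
\gamma(1) = -0.2611

Multiply the model equation by X_{t-k} and take expectations. With theta_0 = psi_0 = 1 and psi_j the MA(infinity) weights, this gives
  gamma(k) - sum_i phi_i gamma(k-i) = c_k,
  c_k = sigma^2 * sum_{j=k..q} theta_j psi_{j-k}   (c_k = 0 for k > q),
using gamma(-m) = gamma(m).
Pure AR (q = 0): c_0 = sigma^2 = 4, c_k = 0 for k >= 1.
Equations for k = 0 and k = 1 (AR order 1):
  gamma(0) = phi_1 gamma(1) + c_0
  gamma(1) = phi_1 gamma(0) + c_1
Substituting the second into the first: gamma(0) (1 - phi_1^2) = c_0 + phi_1 c_1, so
  gamma(0) = c_0 / (1 - phi_1^2) = 4 / (1 - (-0.065)^2) = 4 / 0.995775 = 4.016972.
  gamma(1) = phi_1 gamma(0) = (-0.065)(4.016972) = -0.261103.
Therefore gamma(1) = -0.2611 (to 4 decimal places).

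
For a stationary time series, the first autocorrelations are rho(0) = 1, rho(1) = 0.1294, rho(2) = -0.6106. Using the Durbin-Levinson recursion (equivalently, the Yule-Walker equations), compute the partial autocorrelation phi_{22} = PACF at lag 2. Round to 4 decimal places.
\phi_{22} = -0.6380

The PACF at lag k is phi_{kk}, the last component of the solution
to the Yule-Walker system G_k phi = r_k where
  (G_k)_{ij} = rho(|i - j|), (r_k)_i = rho(i), i,j = 1..k.
Equivalently, Durbin-Levinson gives phi_{kk} iteratively:
  phi_{11} = rho(1)
  phi_{kk} = [rho(k) - sum_{j=1..k-1} phi_{k-1,j} rho(k-j)]
            / [1 - sum_{j=1..k-1} phi_{k-1,j} rho(j)],
  phi_{k,j} = phi_{k-1,j} - phi_{kk} phi_{k-1,k-j},  j = 1..k-1.
Step k = 1:
  phi_11 = rho(1) = 0.1294.
Step k = 2:
  phi_22 = [rho(2) - phi_11 rho(1)] / [1 - phi_11 rho(1)] = [-0.6106 - (0.1294)(0.1294)] / [1 - (0.1294)(0.1294)]
         = -0.62734436 / 0.98325564 = -0.638.
Therefore phi_{22} = -0.6380.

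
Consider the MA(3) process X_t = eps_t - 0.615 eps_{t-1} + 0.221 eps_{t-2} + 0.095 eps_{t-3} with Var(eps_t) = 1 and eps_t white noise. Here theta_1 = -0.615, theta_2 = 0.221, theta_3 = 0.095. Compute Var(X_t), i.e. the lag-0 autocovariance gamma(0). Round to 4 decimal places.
\gamma(0) = 1.4361

For an MA(q) process X_t = eps_t + sum_i theta_i eps_{t-i} with
Var(eps_t) = sigma^2, the variance is
  gamma(0) = sigma^2 * (1 + sum_i theta_i^2).
  sum_i theta_i^2 = (-0.615)^2 + (0.221)^2 + (0.095)^2 = 0.378225 + 0.048841 + 0.009025 = 0.436091.
  gamma(0) = 1 * (1 + 0.436091) = 1 * 1.436091 = 1.436091, which rounds to 1.4361.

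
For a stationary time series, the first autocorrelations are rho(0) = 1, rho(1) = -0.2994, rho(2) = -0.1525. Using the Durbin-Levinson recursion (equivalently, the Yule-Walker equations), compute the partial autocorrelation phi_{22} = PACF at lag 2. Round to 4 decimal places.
\phi_{22} = -0.2660

The PACF at lag k is phi_{kk}, the last component of the solution
to the Yule-Walker system G_k phi = r_k where
  (G_k)_{ij} = rho(|i - j|), (r_k)_i = rho(i), i,j = 1..k.
Equivalently, Durbin-Levinson gives phi_{kk} iteratively:
  phi_{11} = rho(1)
  phi_{kk} = [rho(k) - sum_{j=1..k-1} phi_{k-1,j} rho(k-j)]
            / [1 - sum_{j=1..k-1} phi_{k-1,j} rho(j)],
  phi_{k,j} = phi_{k-1,j} - phi_{kk} phi_{k-1,k-j},  j = 1..k-1.
Step k = 1:
  phi_11 = rho(1) = -0.2994.
Step k = 2:
  phi_22 = [rho(2) - phi_11 rho(1)] / [1 - phi_11 rho(1)] = [-0.1525 - (-0.2994)(-0.2994)] / [1 - (-0.2994)(-0.2994)]
         = -0.24214036 / 0.91035964 = -0.266.
Therefore phi_{22} = -0.2660.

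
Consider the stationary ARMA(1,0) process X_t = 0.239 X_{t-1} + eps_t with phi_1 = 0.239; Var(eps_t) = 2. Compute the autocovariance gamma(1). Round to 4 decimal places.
\gamma(1) = 0.5070

Multiply the model equation by X_{t-k} and take expectations. With theta_0 = psi_0 = 1 and psi_j the MA(infinity) weights, this gives
  gamma(k) - sum_i phi_i gamma(k-i) = c_k,
  c_k = sigma^2 * sum_{j=k..q} theta_j psi_{j-k}   (c_k = 0 for k > q),
using gamma(-m) = gamma(m).
Pure AR (q = 0): c_0 = sigma^2 = 2, c_k = 0 for k >= 1.
Equations for k = 0 and k = 1 (AR order 1):
  gamma(0) = phi_1 gamma(1) + c_0
  gamma(1) = phi_1 gamma(0) + c_1
Substituting the second into the first: gamma(0) (1 - phi_1^2) = c_0 + phi_1 c_1, so
  gamma(0) = c_0 / (1 - phi_1^2) = 2 / (1 - (0.239)^2) = 2 / 0.942879 = 2.121163.
  gamma(1) = phi_1 gamma(0) = (0.239)(2.121163) = 0.506958.
Therefore gamma(1) = 0.5070 (to 4 decimal places).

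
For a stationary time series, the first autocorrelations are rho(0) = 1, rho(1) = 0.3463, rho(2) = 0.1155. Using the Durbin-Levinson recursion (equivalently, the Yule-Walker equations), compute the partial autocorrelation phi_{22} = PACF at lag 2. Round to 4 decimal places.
\phi_{22} = -0.0050

The PACF at lag k is phi_{kk}, the last component of the solution
to the Yule-Walker system G_k phi = r_k where
  (G_k)_{ij} = rho(|i - j|), (r_k)_i = rho(i), i,j = 1..k.
Equivalently, Durbin-Levinson gives phi_{kk} iteratively:
  phi_{11} = rho(1)
  phi_{kk} = [rho(k) - sum_{j=1..k-1} phi_{k-1,j} rho(k-j)]
            / [1 - sum_{j=1..k-1} phi_{k-1,j} rho(j)],
  phi_{k,j} = phi_{k-1,j} - phi_{kk} phi_{k-1,k-j},  j = 1..k-1.
Step k = 1:
  phi_11 = rho(1) = 0.3463.
Step k = 2:
  phi_22 = [rho(2) - phi_11 rho(1)] / [1 - phi_11 rho(1)] = [0.1155 - (0.3463)(0.3463)] / [1 - (0.3463)(0.3463)]
         = -0.00442369 / 0.88007631 = -0.005.
Therefore phi_{22} = -0.0050.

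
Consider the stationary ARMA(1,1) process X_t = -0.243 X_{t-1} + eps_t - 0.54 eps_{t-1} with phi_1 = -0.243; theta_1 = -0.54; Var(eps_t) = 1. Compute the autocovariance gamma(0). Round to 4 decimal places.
\gamma(0) = 1.6516

Multiply the model equation by X_{t-k} and take expectations. With theta_0 = psi_0 = 1 and psi_j the MA(infinity) weights, this gives
  gamma(k) - sum_i phi_i gamma(k-i) = c_k,
  c_k = sigma^2 * sum_{j=k..q} theta_j psi_{j-k}   (c_k = 0 for k > q),
using gamma(-m) = gamma(m).
psi-weights needed (psi_j = theta_j + sum_i phi_i psi_{j-i}):
  psi_1 = theta_1 + phi_1 = -0.54 + (-0.243) = -0.783
Right-hand sides:
  c_0 = sigma^2 (1 + theta_1 psi_1) = 1 * (1 + (-0.54)(-0.783)) = 1 * 1.42282 = 1.42282
  c_1 = sigma^2 theta_1 = 1 * (-0.54) = -0.54
  c_2 = 0
Equations for k = 0 and k = 1 (AR order 1):
  gamma(0) = phi_1 gamma(1) + c_0
  gamma(1) = phi_1 gamma(0) + c_1
Substituting the second into the first: gamma(0) (1 - phi_1^2) = c_0 + phi_1 c_1, so
  gamma(0) = (c_0 + phi_1 c_1) / (1 - phi_1^2) = (1.42282 + (-0.243)(-0.54)) / (1 - (-0.243)^2) = 1.55404 / 0.940951 = 1.651563.
Therefore gamma(0) = 1.6516 (to 4 decimal places).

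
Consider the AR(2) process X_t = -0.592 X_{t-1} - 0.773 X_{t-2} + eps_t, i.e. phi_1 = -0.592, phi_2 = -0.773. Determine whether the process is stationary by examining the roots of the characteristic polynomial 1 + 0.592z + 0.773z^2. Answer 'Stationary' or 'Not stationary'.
\text{Stationary}

The AR(p) characteristic polynomial is P(z) = 1 + 0.592z + 0.773z^2.
Stationarity requires all roots to lie outside the unit circle, i.e. |z| > 1 for every root.
Set 1 + (0.592) z + (0.773) z^2 = 0, i.e. a z^2 + b z + c = 0 with a = 0.773, b = 0.592, c = 1.
Discriminant D = b^2 - 4ac = (0.592)^2 - 4*(0.773)*1 = 0.350464 - (3.092) = -2.741536.
D < 0, so the roots are the complex-conjugate pair z = (-b +/- i sqrt(-D)) / (2a) = -0.3829 +/- 1.071i.
For a conjugate pair |z|^2 = z * conj(z) = (product of roots) = c/a = 1/(0.773) = 1.293661, so |z| = sqrt(1.293661) = 1.1374 for both roots.
Moduli of all roots: 1.1374, 1.1374.
All moduli strictly greater than 1? Yes.
Verdict: Stationary.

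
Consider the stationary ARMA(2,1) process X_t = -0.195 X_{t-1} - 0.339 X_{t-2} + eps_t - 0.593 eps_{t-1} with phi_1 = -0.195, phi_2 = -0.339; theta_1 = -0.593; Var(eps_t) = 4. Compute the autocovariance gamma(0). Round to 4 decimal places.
\gamma(0) = 7.0385

Multiply the model equation by X_{t-k} and take expectations. With theta_0 = psi_0 = 1 and psi_j the MA(infinity) weights, this gives
  gamma(k) - sum_i phi_i gamma(k-i) = c_k,
  c_k = sigma^2 * sum_{j=k..q} theta_j psi_{j-k}   (c_k = 0 for k > q),
using gamma(-m) = gamma(m).
psi-weights needed (psi_j = theta_j + sum_i phi_i psi_{j-i}):
  psi_1 = theta_1 + phi_1 = -0.593 + (-0.195) = -0.788
Right-hand sides:
  c_0 = sigma^2 (1 + theta_1 psi_1) = 4 * (1 + (-0.593)(-0.788)) = 4 * 1.467284 = 5.869136
  c_1 = sigma^2 theta_1 = 4 * (-0.593) = -2.372
  c_2 = 0
Equations for k = 0, 1, 2 (AR order 2, c_2 = 0):
  (E0) gamma(0) = phi_1 gamma(1) + phi_2 gamma(2) + c_0
  (E1) gamma(1) = phi_1 gamma(0) + phi_2 gamma(1) + c_1
  (E2) gamma(2) = phi_1 gamma(1) + phi_2 gamma(0)
From (E1): gamma(1) = A gamma(0) + B with
  A = phi_1 / (1 - phi_2) = -0.195 / 1.339 = -0.145631,   B = c_1 / (1 - phi_2) = -2.372 / 1.339 = -1.771471.
Insert (E2) into (E0): gamma(0) (1 - phi_2^2) = phi_1 (1 + phi_2) gamma(1) + c_0.
  phi_1 (1 + phi_2) = (-0.195)(0.661) = -0.128895,   1 - phi_2^2 = 0.885079.
Replace gamma(1) by A gamma(0) + B and collect gamma(0):
  gamma(0) [0.885079 - (-0.128895)(-0.145631)] = (-0.128895)(-1.771471) + 5.869136
  gamma(0) * 0.866308 = 6.09747
  gamma(0) = 6.09747 / 0.866308 = 7.038456.
Therefore gamma(0) = 7.0385 (to 4 decimal places).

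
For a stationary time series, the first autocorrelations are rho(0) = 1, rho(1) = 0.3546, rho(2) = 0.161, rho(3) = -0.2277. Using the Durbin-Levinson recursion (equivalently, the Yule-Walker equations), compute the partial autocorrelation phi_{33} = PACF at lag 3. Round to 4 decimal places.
\phi_{33} = -0.3400

The PACF at lag k is phi_{kk}, the last component of the solution
to the Yule-Walker system G_k phi = r_k where
  (G_k)_{ij} = rho(|i - j|), (r_k)_i = rho(i), i,j = 1..k.
Equivalently, Durbin-Levinson gives phi_{kk} iteratively:
  phi_{11} = rho(1)
  phi_{kk} = [rho(k) - sum_{j=1..k-1} phi_{k-1,j} rho(k-j)]
            / [1 - sum_{j=1..k-1} phi_{k-1,j} rho(j)],
  phi_{k,j} = phi_{k-1,j} - phi_{kk} phi_{k-1,k-j},  j = 1..k-1.
Step k = 1:
  phi_11 = rho(1) = 0.3546.
Step k = 2:
  phi_22 = [rho(2) - phi_11 rho(1)] / [1 - phi_11 rho(1)] = [0.161 - (0.3546)(0.3546)] / [1 - (0.3546)(0.3546)]
         = 0.03525884 / 0.87425884 = 0.04033.
  Update: phi_21 = phi_11 - phi_22 phi_11 = 0.3546 - (0.04033)(0.3546) = 0.340299.
Step k = 3:
  phi_33 = [rho(3) - phi_21 rho(2) - phi_22 rho(1)] / [1 - phi_21 rho(1) - phi_22 rho(2)]
    numerator   = -0.2277 - (0.340299)(0.161) - (0.04033)(0.3546) = -0.29678915
    denominator = 1 - (0.340299)(0.3546) - (0.04033)(0.161) = 0.87283685
  phi_33 = -0.29678915 / 0.87283685 = -0.34.
Therefore phi_{33} = -0.3400.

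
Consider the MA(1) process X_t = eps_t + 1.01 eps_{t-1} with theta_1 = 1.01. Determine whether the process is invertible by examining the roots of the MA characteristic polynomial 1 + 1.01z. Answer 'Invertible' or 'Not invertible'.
\text{Not invertible}

The MA(q) characteristic polynomial is P(z) = 1 + 1.01z.
Invertibility requires all roots to lie outside the unit circle, i.e. |z| > 1 for every root.
This is linear in z: 1 + (1.01) z = 0  =>  z = -1/(1.01) = -0.990099,  |z| = 0.990099.
Moduli of all roots: 0.9901.
All moduli strictly greater than 1? No.
Verdict: Not invertible.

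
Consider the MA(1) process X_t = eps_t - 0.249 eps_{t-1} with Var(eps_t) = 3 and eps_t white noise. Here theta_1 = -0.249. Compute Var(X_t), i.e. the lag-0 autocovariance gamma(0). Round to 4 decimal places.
\gamma(0) = 3.1860

For an MA(q) process X_t = eps_t + sum_i theta_i eps_{t-i} with
Var(eps_t) = sigma^2, the variance is
  gamma(0) = sigma^2 * (1 + sum_i theta_i^2).
  sum_i theta_i^2 = (-0.249)^2 = 0.062001.
  gamma(0) = 3 * (1 + 0.062001) = 3 * 1.062001 = 3.186003, which rounds to 3.1860.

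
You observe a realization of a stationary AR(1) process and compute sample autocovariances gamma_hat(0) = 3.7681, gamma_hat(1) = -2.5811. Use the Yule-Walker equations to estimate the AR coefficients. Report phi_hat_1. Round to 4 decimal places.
\hat\phi_{1} = -0.6850

The Yule-Walker equations for an AR(p) process read, in matrix form,
  Gamma_p phi = r_p,   with   (Gamma_p)_{ij} = gamma(|i - j|),
                       (r_p)_i = gamma(i),   i,j = 1..p.
Substitute the sample gammas (Toeplitz matrix and right-hand side of size 1):
  Gamma_p = [[3.7681]]
  r_p     = [-2.5811]
With p = 1 this is the single equation gamma(0) phi_1 = gamma(1):
  phi_hat_1 = gamma(1) / gamma(0) = -2.5811 / 3.7681 = -0.6850.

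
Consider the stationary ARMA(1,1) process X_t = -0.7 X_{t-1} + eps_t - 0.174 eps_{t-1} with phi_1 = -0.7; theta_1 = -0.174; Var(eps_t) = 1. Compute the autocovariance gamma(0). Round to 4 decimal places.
\gamma(0) = 2.4978

Multiply the model equation by X_{t-k} and take expectations. With theta_0 = psi_0 = 1 and psi_j the MA(infinity) weights, this gives
  gamma(k) - sum_i phi_i gamma(k-i) = c_k,
  c_k = sigma^2 * sum_{j=k..q} theta_j psi_{j-k}   (c_k = 0 for k > q),
using gamma(-m) = gamma(m).
psi-weights needed (psi_j = theta_j + sum_i phi_i psi_{j-i}):
  psi_1 = theta_1 + phi_1 = -0.174 + (-0.7) = -0.874
Right-hand sides:
  c_0 = sigma^2 (1 + theta_1 psi_1) = 1 * (1 + (-0.174)(-0.874)) = 1 * 1.152076 = 1.152076
  c_1 = sigma^2 theta_1 = 1 * (-0.174) = -0.174
  c_2 = 0
Equations for k = 0 and k = 1 (AR order 1):
  gamma(0) = phi_1 gamma(1) + c_0
  gamma(1) = phi_1 gamma(0) + c_1
Substituting the second into the first: gamma(0) (1 - phi_1^2) = c_0 + phi_1 c_1, so
  gamma(0) = (c_0 + phi_1 c_1) / (1 - phi_1^2) = (1.152076 + (-0.7)(-0.174)) / (1 - (-0.7)^2) = 1.273876 / 0.51 = 2.497796.
Therefore gamma(0) = 2.4978 (to 4 decimal places).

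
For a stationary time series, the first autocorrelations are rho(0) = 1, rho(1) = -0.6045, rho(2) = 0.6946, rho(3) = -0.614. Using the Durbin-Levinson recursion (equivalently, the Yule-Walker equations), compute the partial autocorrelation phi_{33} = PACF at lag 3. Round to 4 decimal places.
\phi_{33} = -0.2120

The PACF at lag k is phi_{kk}, the last component of the solution
to the Yule-Walker system G_k phi = r_k where
  (G_k)_{ij} = rho(|i - j|), (r_k)_i = rho(i), i,j = 1..k.
Equivalently, Durbin-Levinson gives phi_{kk} iteratively:
  phi_{11} = rho(1)
  phi_{kk} = [rho(k) - sum_{j=1..k-1} phi_{k-1,j} rho(k-j)]
            / [1 - sum_{j=1..k-1} phi_{k-1,j} rho(j)],
  phi_{k,j} = phi_{k-1,j} - phi_{kk} phi_{k-1,k-j},  j = 1..k-1.
Step k = 1:
  phi_11 = rho(1) = -0.6045.
Step k = 2:
  phi_22 = [rho(2) - phi_11 rho(1)] / [1 - phi_11 rho(1)] = [0.6946 - (-0.6045)(-0.6045)] / [1 - (-0.6045)(-0.6045)]
         = 0.32917975 / 0.63457975 = 0.518737.
  Update: phi_21 = phi_11 - phi_22 phi_11 = -0.6045 - (0.518737)(-0.6045) = -0.290924.
Step k = 3:
  phi_33 = [rho(3) - phi_21 rho(2) - phi_22 rho(1)] / [1 - phi_21 rho(1) - phi_22 rho(2)]
    numerator   = -0.614 - (-0.290924)(0.6946) - (0.518737)(-0.6045) = -0.0983481
    denominator = 1 - (-0.290924)(-0.6045) - (0.518737)(0.6946) = 0.46382216
  phi_33 = -0.0983481 / 0.46382216 = -0.212.
Therefore phi_{33} = -0.2120.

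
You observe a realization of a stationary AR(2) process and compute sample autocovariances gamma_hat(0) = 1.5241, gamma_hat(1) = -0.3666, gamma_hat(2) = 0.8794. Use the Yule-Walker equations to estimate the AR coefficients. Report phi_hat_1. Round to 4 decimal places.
\hat\phi_{1} = -0.1080

The Yule-Walker equations for an AR(p) process read, in matrix form,
  Gamma_p phi = r_p,   with   (Gamma_p)_{ij} = gamma(|i - j|),
                       (r_p)_i = gamma(i),   i,j = 1..p.
Substitute the sample gammas (Toeplitz matrix and right-hand side of size 2):
  Gamma_p = [[1.5241, -0.3666], [-0.3666, 1.5241]]
  r_p     = [-0.3666, 0.8794]
Written out:
  1.5241 phi_1 - 0.3666 phi_2 = -0.3666
  -0.3666 phi_1 + 1.5241 phi_2 = 0.8794
Solve by Cramer's rule:
  det = gamma(0)^2 - gamma(1)^2 = (1.5241)^2 - (-0.3666)^2 = 2.32288081 - 0.13439556 = 2.18848525
  phi_hat_1 = [gamma(1) gamma(0) - gamma(1) gamma(2)] / det = [(-0.3666)(1.5241) - (-0.3666)(0.8794)] / 2.18848525 = -0.23634702 / 2.18848525 = -0.108
  phi_hat_2 = [gamma(0) gamma(2) - gamma(1)^2] / det = [(1.5241)(0.8794) - (-0.3666)^2] / 2.18848525 = 1.20589798 / 2.18848525 = 0.551
So phi_hat = [-0.1080, 0.5510].
Therefore phi_hat_1 = -0.1080.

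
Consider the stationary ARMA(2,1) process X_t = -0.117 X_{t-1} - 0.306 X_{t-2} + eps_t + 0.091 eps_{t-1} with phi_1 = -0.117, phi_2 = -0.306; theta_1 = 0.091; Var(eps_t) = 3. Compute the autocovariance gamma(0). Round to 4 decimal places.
\gamma(0) = 3.3099

Multiply the model equation by X_{t-k} and take expectations. With theta_0 = psi_0 = 1 and psi_j the MA(infinity) weights, this gives
  gamma(k) - sum_i phi_i gamma(k-i) = c_k,
  c_k = sigma^2 * sum_{j=k..q} theta_j psi_{j-k}   (c_k = 0 for k > q),
using gamma(-m) = gamma(m).
psi-weights needed (psi_j = theta_j + sum_i phi_i psi_{j-i}):
  psi_1 = theta_1 + phi_1 = 0.091 + (-0.117) = -0.026
Right-hand sides:
  c_0 = sigma^2 (1 + theta_1 psi_1) = 3 * (1 + (0.091)(-0.026)) = 3 * 0.997634 = 2.992902
  c_1 = sigma^2 theta_1 = 3 * (0.091) = 0.273
  c_2 = 0
Equations for k = 0, 1, 2 (AR order 2, c_2 = 0):
  (E0) gamma(0) = phi_1 gamma(1) + phi_2 gamma(2) + c_0
  (E1) gamma(1) = phi_1 gamma(0) + phi_2 gamma(1) + c_1
  (E2) gamma(2) = phi_1 gamma(1) + phi_2 gamma(0)
From (E1): gamma(1) = A gamma(0) + B with
  A = phi_1 / (1 - phi_2) = -0.117 / 1.306 = -0.089587,   B = c_1 / (1 - phi_2) = 0.273 / 1.306 = 0.209035.
Insert (E2) into (E0): gamma(0) (1 - phi_2^2) = phi_1 (1 + phi_2) gamma(1) + c_0.
  phi_1 (1 + phi_2) = (-0.117)(0.694) = -0.081198,   1 - phi_2^2 = 0.906364.
Replace gamma(1) by A gamma(0) + B and collect gamma(0):
  gamma(0) [0.906364 - (-0.081198)(-0.089587)] = (-0.081198)(0.209035) + 2.992902
  gamma(0) * 0.89909 = 2.975929
  gamma(0) = 2.975929 / 0.89909 = 3.309935.
Therefore gamma(0) = 3.3099 (to 4 decimal places).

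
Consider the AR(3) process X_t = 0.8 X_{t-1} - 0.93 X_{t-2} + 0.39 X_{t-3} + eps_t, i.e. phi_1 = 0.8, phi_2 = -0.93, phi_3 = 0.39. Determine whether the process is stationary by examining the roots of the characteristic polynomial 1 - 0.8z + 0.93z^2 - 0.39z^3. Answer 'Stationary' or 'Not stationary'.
\text{Stationary}

The AR(p) characteristic polynomial is P(z) = 1 - 0.8z + 0.93z^2 - 0.39z^3.
Stationarity requires all roots to lie outside the unit circle, i.e. |z| > 1 for every root.
Degree 3: look for a simple real root z0 first, then factor out (1 - z/z0) and solve the remaining quadratic.
Testing z0 = 2: P(2) = 1 + (-0.8)(2) + (0.93)(2)^2 + (-0.39)(2)^3
  = 1 + (-1.6) + (3.72) + (-3.12) = 0.  So z_0 = 2 is a root, |z_0| = 2.
Divide out the factor (1 - 0.5 z) = (1 - z/z0) (since 1/z0 = 0.5):
  P(z) = (1 - 0.5 z)(1 + (-0.3) z + (0.78) z^2)
  [check: z-coef -0.3 - (0.5) = -0.8; z^2-coef 0.78 - (0.5)(-0.3) = 0.93; z^3-coef -(0.5)(0.78) = -0.39.]
Remaining roots from the quadratic factor 1 + (-0.3) z + (0.78) z^2:
  Set 1 + (-0.3) z + (0.78) z^2 = 0, i.e. a z^2 + b z + c = 0 with a = 0.78, b = -0.3, c = 1.
  Discriminant D = b^2 - 4ac = (-0.3)^2 - 4*(0.78)*1 = 0.09 - (3.12) = -3.03.
  D < 0, so the roots are the complex-conjugate pair z = (-b +/- i sqrt(-D)) / (2a) = 0.1923 +/- 1.1158i.
  For a conjugate pair |z|^2 = z * conj(z) = (product of roots) = c/a = 1/(0.78) = 1.282051, so |z| = sqrt(1.282051) = 1.1323 for both roots.
Moduli of all roots: 2.0000, 1.1323, 1.1323.
All moduli strictly greater than 1? Yes.
Verdict: Stationary.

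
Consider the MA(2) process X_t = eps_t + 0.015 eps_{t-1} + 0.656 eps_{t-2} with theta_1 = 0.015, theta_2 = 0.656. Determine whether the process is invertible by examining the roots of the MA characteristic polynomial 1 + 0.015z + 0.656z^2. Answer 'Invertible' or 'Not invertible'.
\text{Invertible}

The MA(q) characteristic polynomial is P(z) = 1 + 0.015z + 0.656z^2.
Invertibility requires all roots to lie outside the unit circle, i.e. |z| > 1 for every root.
Set 1 + (0.015) z + (0.656) z^2 = 0, i.e. a z^2 + b z + c = 0 with a = 0.656, b = 0.015, c = 1.
Discriminant D = b^2 - 4ac = (0.015)^2 - 4*(0.656)*1 = 0.000225 - (2.624) = -2.623775.
D < 0, so the roots are the complex-conjugate pair z = (-b +/- i sqrt(-D)) / (2a) = -0.0114 +/- 1.2346i.
For a conjugate pair |z|^2 = z * conj(z) = (product of roots) = c/a = 1/(0.656) = 1.52439, so |z| = sqrt(1.52439) = 1.2347 for both roots.
Moduli of all roots: 1.2347, 1.2347.
All moduli strictly greater than 1? Yes.
Verdict: Invertible.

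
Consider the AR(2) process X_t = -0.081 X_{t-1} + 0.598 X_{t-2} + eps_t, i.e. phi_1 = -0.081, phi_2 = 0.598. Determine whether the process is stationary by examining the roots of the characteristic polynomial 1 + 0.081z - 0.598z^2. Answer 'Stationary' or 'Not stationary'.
\text{Stationary}

The AR(p) characteristic polynomial is P(z) = 1 + 0.081z - 0.598z^2.
Stationarity requires all roots to lie outside the unit circle, i.e. |z| > 1 for every root.
Set 1 + (0.081) z + (-0.598) z^2 = 0, i.e. a z^2 + b z + c = 0 with a = -0.598, b = 0.081, c = 1.
Discriminant D = b^2 - 4ac = (0.081)^2 - 4*(-0.598)*1 = 0.006561 - (-2.392) = 2.398561.
D >= 0, so the roots are real: z = (-b +/- sqrt(D)) / (2a) = (-0.081 +/- 1.548729) / (-1.196).
  z_1 = (-0.081 + 1.548729) / (-1.196) = -1.2272,   |z_1| = 1.2272.
  z_2 = (-0.081 - 1.548729) / (-1.196) = 1.3626,   |z_2| = 1.3626.
Moduli of all roots: 1.2272, 1.3626.
All moduli strictly greater than 1? Yes.
Verdict: Stationary.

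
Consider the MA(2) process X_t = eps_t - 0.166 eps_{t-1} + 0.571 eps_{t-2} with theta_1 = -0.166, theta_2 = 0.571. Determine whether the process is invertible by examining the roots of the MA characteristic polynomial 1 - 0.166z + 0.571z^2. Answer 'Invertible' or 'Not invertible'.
\text{Invertible}

The MA(q) characteristic polynomial is P(z) = 1 - 0.166z + 0.571z^2.
Invertibility requires all roots to lie outside the unit circle, i.e. |z| > 1 for every root.
Set 1 + (-0.166) z + (0.571) z^2 = 0, i.e. a z^2 + b z + c = 0 with a = 0.571, b = -0.166, c = 1.
Discriminant D = b^2 - 4ac = (-0.166)^2 - 4*(0.571)*1 = 0.027556 - (2.284) = -2.256444.
D < 0, so the roots are the complex-conjugate pair z = (-b +/- i sqrt(-D)) / (2a) = 0.1454 +/- 1.3154i.
For a conjugate pair |z|^2 = z * conj(z) = (product of roots) = c/a = 1/(0.571) = 1.751313, so |z| = sqrt(1.751313) = 1.3234 for both roots.
Moduli of all roots: 1.3234, 1.3234.
All moduli strictly greater than 1? Yes.
Verdict: Invertible.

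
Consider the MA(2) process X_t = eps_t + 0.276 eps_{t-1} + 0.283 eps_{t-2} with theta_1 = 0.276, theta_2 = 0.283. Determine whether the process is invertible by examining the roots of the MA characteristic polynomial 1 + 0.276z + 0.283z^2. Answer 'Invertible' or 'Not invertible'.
\text{Invertible}

The MA(q) characteristic polynomial is P(z) = 1 + 0.276z + 0.283z^2.
Invertibility requires all roots to lie outside the unit circle, i.e. |z| > 1 for every root.
Set 1 + (0.276) z + (0.283) z^2 = 0, i.e. a z^2 + b z + c = 0 with a = 0.283, b = 0.276, c = 1.
Discriminant D = b^2 - 4ac = (0.276)^2 - 4*(0.283)*1 = 0.076176 - (1.132) = -1.055824.
D < 0, so the roots are the complex-conjugate pair z = (-b +/- i sqrt(-D)) / (2a) = -0.4876 +/- 1.8154i.
For a conjugate pair |z|^2 = z * conj(z) = (product of roots) = c/a = 1/(0.283) = 3.533569, so |z| = sqrt(3.533569) = 1.8798 for both roots.
Moduli of all roots: 1.8798, 1.8798.
All moduli strictly greater than 1? Yes.
Verdict: Invertible.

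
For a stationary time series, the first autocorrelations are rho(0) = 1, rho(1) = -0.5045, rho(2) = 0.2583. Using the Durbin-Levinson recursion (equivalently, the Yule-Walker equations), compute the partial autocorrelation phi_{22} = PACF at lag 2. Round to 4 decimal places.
\phi_{22} = 0.0051

The PACF at lag k is phi_{kk}, the last component of the solution
to the Yule-Walker system G_k phi = r_k where
  (G_k)_{ij} = rho(|i - j|), (r_k)_i = rho(i), i,j = 1..k.
Equivalently, Durbin-Levinson gives phi_{kk} iteratively:
  phi_{11} = rho(1)
  phi_{kk} = [rho(k) - sum_{j=1..k-1} phi_{k-1,j} rho(k-j)]
            / [1 - sum_{j=1..k-1} phi_{k-1,j} rho(j)],
  phi_{k,j} = phi_{k-1,j} - phi_{kk} phi_{k-1,k-j},  j = 1..k-1.
Step k = 1:
  phi_11 = rho(1) = -0.5045.
Step k = 2:
  phi_22 = [rho(2) - phi_11 rho(1)] / [1 - phi_11 rho(1)] = [0.2583 - (-0.5045)(-0.5045)] / [1 - (-0.5045)(-0.5045)]
         = 0.00377975 / 0.74547975 = 0.0051.
Therefore phi_{22} = 0.0051.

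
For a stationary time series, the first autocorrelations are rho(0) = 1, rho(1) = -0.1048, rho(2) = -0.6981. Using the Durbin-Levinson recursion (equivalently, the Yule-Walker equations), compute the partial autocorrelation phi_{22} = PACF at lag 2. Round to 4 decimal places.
\phi_{22} = -0.7170

The PACF at lag k is phi_{kk}, the last component of the solution
to the Yule-Walker system G_k phi = r_k where
  (G_k)_{ij} = rho(|i - j|), (r_k)_i = rho(i), i,j = 1..k.
Equivalently, Durbin-Levinson gives phi_{kk} iteratively:
  phi_{11} = rho(1)
  phi_{kk} = [rho(k) - sum_{j=1..k-1} phi_{k-1,j} rho(k-j)]
            / [1 - sum_{j=1..k-1} phi_{k-1,j} rho(j)],
  phi_{k,j} = phi_{k-1,j} - phi_{kk} phi_{k-1,k-j},  j = 1..k-1.
Step k = 1:
  phi_11 = rho(1) = -0.1048.
Step k = 2:
  phi_22 = [rho(2) - phi_11 rho(1)] / [1 - phi_11 rho(1)] = [-0.6981 - (-0.1048)(-0.1048)] / [1 - (-0.1048)(-0.1048)]
         = -0.70908304 / 0.98901696 = -0.717.
Therefore phi_{22} = -0.7170.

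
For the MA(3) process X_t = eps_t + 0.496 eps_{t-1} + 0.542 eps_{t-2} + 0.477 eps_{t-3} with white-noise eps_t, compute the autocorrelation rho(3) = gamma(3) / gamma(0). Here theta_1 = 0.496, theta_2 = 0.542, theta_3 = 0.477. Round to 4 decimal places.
\rho(3) = 0.2699

For an MA(q) process with theta_0 = 1, the autocovariance is
  gamma(k) = sigma^2 * sum_{i=0..q-k} theta_i * theta_{i+k},
and rho(k) = gamma(k) / gamma(0). Sigma^2 cancels.
  numerator   = (1)*(0.477) = 0.477.
  denominator = (1)^2 + (0.496)^2 + (0.542)^2 + (0.477)^2 = 1.767309.
  rho(3) = 0.477 / 1.767309 = 0.2699.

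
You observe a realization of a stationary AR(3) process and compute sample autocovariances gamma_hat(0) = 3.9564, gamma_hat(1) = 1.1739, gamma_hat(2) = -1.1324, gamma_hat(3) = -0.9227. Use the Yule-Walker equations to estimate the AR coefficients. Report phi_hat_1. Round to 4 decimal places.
\hat\phi_{1} = 0.4230

The Yule-Walker equations for an AR(p) process read, in matrix form,
  Gamma_p phi = r_p,   with   (Gamma_p)_{ij} = gamma(|i - j|),
                       (r_p)_i = gamma(i),   i,j = 1..p.
Substitute the sample gammas (Toeplitz matrix and right-hand side of size 3):
  Gamma_p = [[3.9564, 1.1739, -1.1324], [1.1739, 3.9564, 1.1739], [-1.1324, 1.1739, 3.9564]]
  r_p     = [1.1739, -1.1324, -0.9227]
Written out (R1..R3):
  (R1) 3.9564 phi_1 + 1.1739 phi_2 - 1.1324 phi_3 = 1.1739
  (R2) 1.1739 phi_1 + 3.9564 phi_2 + 1.1739 phi_3 = -1.1324
  (R3) -1.1324 phi_1 + 1.1739 phi_2 + 3.9564 phi_3 = -0.9227
Gaussian elimination:
  R2 <- R2 - (1.1739/3.9564) R1 = R2 - (0.296709) R1:  3.608093 phi_2 + 1.509893 phi_3 = -1.480707
  R3 <- R3 - (-1.1324/3.9564) R1 = R3 - (-0.28622) R1:  1.509893 phi_2 + 3.632285 phi_3 = -0.586707
  R3 <- R3 - (1.509893/3.608093) R2 = R3 - (0.418474) R2:  3.000433 phi_3 = 0.032931
Back-substitution:
  phi_hat_3 = 0.032931 / 3.000433 = 0.010975
  phi_hat_2 = (-1.480707 - (1.509893)(0.010975)) / 3.608093 = -0.414978
  phi_hat_1 = (1.1739 - (1.1739)(-0.414978) - (-1.1324)(0.010975)) / 3.9564 = 0.422978
So phi_hat = [0.4230, -0.4150, 0.0110].
Therefore phi_hat_1 = 0.4230.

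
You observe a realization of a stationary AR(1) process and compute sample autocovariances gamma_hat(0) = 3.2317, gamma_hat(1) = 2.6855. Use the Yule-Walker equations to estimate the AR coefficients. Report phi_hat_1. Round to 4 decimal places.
\hat\phi_{1} = 0.8310

The Yule-Walker equations for an AR(p) process read, in matrix form,
  Gamma_p phi = r_p,   with   (Gamma_p)_{ij} = gamma(|i - j|),
                       (r_p)_i = gamma(i),   i,j = 1..p.
Substitute the sample gammas (Toeplitz matrix and right-hand side of size 1):
  Gamma_p = [[3.2317]]
  r_p     = [2.6855]
With p = 1 this is the single equation gamma(0) phi_1 = gamma(1):
  phi_hat_1 = gamma(1) / gamma(0) = 2.6855 / 3.2317 = 0.8310.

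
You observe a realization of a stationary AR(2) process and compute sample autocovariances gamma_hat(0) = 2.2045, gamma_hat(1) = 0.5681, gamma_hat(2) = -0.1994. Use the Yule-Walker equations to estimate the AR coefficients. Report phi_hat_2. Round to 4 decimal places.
\hat\phi_{2} = -0.1680

The Yule-Walker equations for an AR(p) process read, in matrix form,
  Gamma_p phi = r_p,   with   (Gamma_p)_{ij} = gamma(|i - j|),
                       (r_p)_i = gamma(i),   i,j = 1..p.
Substitute the sample gammas (Toeplitz matrix and right-hand side of size 2):
  Gamma_p = [[2.2045, 0.5681], [0.5681, 2.2045]]
  r_p     = [0.5681, -0.1994]
Written out:
  2.2045 phi_1 + 0.5681 phi_2 = 0.5681
  0.5681 phi_1 + 2.2045 phi_2 = -0.1994
Solve by Cramer's rule:
  det = gamma(0)^2 - gamma(1)^2 = (2.2045)^2 - (0.5681)^2 = 4.85982025 - 0.32273761 = 4.53708264
  phi_hat_1 = [gamma(1) gamma(0) - gamma(1) gamma(2)] / det = [(0.5681)(2.2045) - (0.5681)(-0.1994)] / 4.53708264 = 1.36565559 / 4.53708264 = 0.301
  phi_hat_2 = [gamma(0) gamma(2) - gamma(1)^2] / det = [(2.2045)(-0.1994) - (0.5681)^2] / 4.53708264 = -0.76231491 / 4.53708264 = -0.168
So phi_hat = [0.3010, -0.1680].
Therefore phi_hat_2 = -0.1680.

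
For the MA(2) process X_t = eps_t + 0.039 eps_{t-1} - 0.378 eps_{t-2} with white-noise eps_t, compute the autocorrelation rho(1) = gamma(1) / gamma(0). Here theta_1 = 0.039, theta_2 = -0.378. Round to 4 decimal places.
\rho(1) = 0.0212

For an MA(q) process with theta_0 = 1, the autocovariance is
  gamma(k) = sigma^2 * sum_{i=0..q-k} theta_i * theta_{i+k},
and rho(k) = gamma(k) / gamma(0). Sigma^2 cancels.
  numerator   = (1)*(0.039) + (0.039)*(-0.378) = 0.024258.
  denominator = (1)^2 + (0.039)^2 + (-0.378)^2 = 1.144405.
  rho(1) = 0.024258 / 1.144405 = 0.0212.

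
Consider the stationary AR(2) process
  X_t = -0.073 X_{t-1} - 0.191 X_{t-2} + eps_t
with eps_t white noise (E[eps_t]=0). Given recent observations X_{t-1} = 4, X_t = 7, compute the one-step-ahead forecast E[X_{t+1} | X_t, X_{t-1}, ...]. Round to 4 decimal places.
E[X_{t+1} \mid \mathcal F_t] = -1.2750

For an AR(p) model X_t = c + sum_i phi_i X_{t-i} + eps_t, the
one-step-ahead conditional mean is
  E[X_{t+1} | X_t, ...] = c + sum_i phi_i X_{t+1-i}.
Substitute known values:
  E[X_{t+1} | ...] = (-0.073) * (7) + (-0.191) * (4)
                   = -1.2750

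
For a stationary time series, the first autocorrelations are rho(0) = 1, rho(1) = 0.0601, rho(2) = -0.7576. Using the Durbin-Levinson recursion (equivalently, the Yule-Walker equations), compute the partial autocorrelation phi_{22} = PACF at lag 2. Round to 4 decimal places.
\phi_{22} = -0.7640

The PACF at lag k is phi_{kk}, the last component of the solution
to the Yule-Walker system G_k phi = r_k where
  (G_k)_{ij} = rho(|i - j|), (r_k)_i = rho(i), i,j = 1..k.
Equivalently, Durbin-Levinson gives phi_{kk} iteratively:
  phi_{11} = rho(1)
  phi_{kk} = [rho(k) - sum_{j=1..k-1} phi_{k-1,j} rho(k-j)]
            / [1 - sum_{j=1..k-1} phi_{k-1,j} rho(j)],
  phi_{k,j} = phi_{k-1,j} - phi_{kk} phi_{k-1,k-j},  j = 1..k-1.
Step k = 1:
  phi_11 = rho(1) = 0.0601.
Step k = 2:
  phi_22 = [rho(2) - phi_11 rho(1)] / [1 - phi_11 rho(1)] = [-0.7576 - (0.0601)(0.0601)] / [1 - (0.0601)(0.0601)]
         = -0.76121201 / 0.99638799 = -0.764.
Therefore phi_{22} = -0.7640.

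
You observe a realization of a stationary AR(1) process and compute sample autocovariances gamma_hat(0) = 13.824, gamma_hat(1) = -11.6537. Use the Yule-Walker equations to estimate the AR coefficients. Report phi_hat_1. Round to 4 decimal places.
\hat\phi_{1} = -0.8430

The Yule-Walker equations for an AR(p) process read, in matrix form,
  Gamma_p phi = r_p,   with   (Gamma_p)_{ij} = gamma(|i - j|),
                       (r_p)_i = gamma(i),   i,j = 1..p.
Substitute the sample gammas (Toeplitz matrix and right-hand side of size 1):
  Gamma_p = [[13.824]]
  r_p     = [-11.6537]
With p = 1 this is the single equation gamma(0) phi_1 = gamma(1):
  phi_hat_1 = gamma(1) / gamma(0) = -11.6537 / 13.824 = -0.8430.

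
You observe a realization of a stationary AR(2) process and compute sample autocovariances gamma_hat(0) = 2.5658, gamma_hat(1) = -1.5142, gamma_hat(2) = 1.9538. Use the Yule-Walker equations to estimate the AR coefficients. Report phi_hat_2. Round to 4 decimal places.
\hat\phi_{2} = 0.6340

The Yule-Walker equations for an AR(p) process read, in matrix form,
  Gamma_p phi = r_p,   with   (Gamma_p)_{ij} = gamma(|i - j|),
                       (r_p)_i = gamma(i),   i,j = 1..p.
Substitute the sample gammas (Toeplitz matrix and right-hand side of size 2):
  Gamma_p = [[2.5658, -1.5142], [-1.5142, 2.5658]]
  r_p     = [-1.5142, 1.9538]
Written out:
  2.5658 phi_1 - 1.5142 phi_2 = -1.5142
  -1.5142 phi_1 + 2.5658 phi_2 = 1.9538
Solve by Cramer's rule:
  det = gamma(0)^2 - gamma(1)^2 = (2.5658)^2 - (-1.5142)^2 = 6.58332964 - 2.29280164 = 4.290528
  phi_hat_1 = [gamma(1) gamma(0) - gamma(1) gamma(2)] / det = [(-1.5142)(2.5658) - (-1.5142)(1.9538)] / 4.290528 = -0.9266904 / 4.290528 = -0.216
  phi_hat_2 = [gamma(0) gamma(2) - gamma(1)^2] / det = [(2.5658)(1.9538) - (-1.5142)^2] / 4.290528 = 2.7202584 / 4.290528 = 0.634
So phi_hat = [-0.2160, 0.6340].
Therefore phi_hat_2 = 0.6340.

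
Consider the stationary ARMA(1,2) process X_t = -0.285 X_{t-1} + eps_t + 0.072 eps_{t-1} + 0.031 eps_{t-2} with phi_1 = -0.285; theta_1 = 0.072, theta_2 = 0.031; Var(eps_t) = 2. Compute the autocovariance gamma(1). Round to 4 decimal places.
\gamma(1) = -0.4703

Multiply the model equation by X_{t-k} and take expectations. With theta_0 = psi_0 = 1 and psi_j the MA(infinity) weights, this gives
  gamma(k) - sum_i phi_i gamma(k-i) = c_k,
  c_k = sigma^2 * sum_{j=k..q} theta_j psi_{j-k}   (c_k = 0 for k > q),
using gamma(-m) = gamma(m).
psi-weights needed (psi_j = theta_j + sum_i phi_i psi_{j-i}):
  psi_1 = theta_1 + phi_1 = 0.072 + (-0.285) = -0.213
  psi_2 = theta_2 + phi_1 psi_1 = 0.031 + (-0.285)(-0.213) = 0.091705
Right-hand sides:
  c_0 = sigma^2 (1 + theta_1 psi_1 + theta_2 psi_2) = 2 * (1 + (0.072)(-0.213) + (0.031)(0.091705)) = 2 * 0.987507 = 1.975014
  c_1 = sigma^2 (theta_1 + theta_2 psi_1) = 2 * (0.072 + (0.031)(-0.213)) = 0.130794
  c_2 = sigma^2 theta_2 = 2 * (0.031) = 0.062
Equations for k = 0 and k = 1 (AR order 1):
  gamma(0) = phi_1 gamma(1) + c_0
  gamma(1) = phi_1 gamma(0) + c_1
Substituting the second into the first: gamma(0) (1 - phi_1^2) = c_0 + phi_1 c_1, so
  gamma(0) = (c_0 + phi_1 c_1) / (1 - phi_1^2) = (1.975014 + (-0.285)(0.130794)) / (1 - (-0.285)^2) = 1.937737 / 0.918775 = 2.109045.
  gamma(1) = phi_1 gamma(0) + c_1 = (-0.285)(2.109045) + (0.130794) = -0.470284.
Therefore gamma(1) = -0.4703 (to 4 decimal places).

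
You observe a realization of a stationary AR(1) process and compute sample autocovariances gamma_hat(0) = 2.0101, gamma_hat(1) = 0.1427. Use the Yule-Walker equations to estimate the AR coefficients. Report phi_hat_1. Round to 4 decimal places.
\hat\phi_{1} = 0.0710

The Yule-Walker equations for an AR(p) process read, in matrix form,
  Gamma_p phi = r_p,   with   (Gamma_p)_{ij} = gamma(|i - j|),
                       (r_p)_i = gamma(i),   i,j = 1..p.
Substitute the sample gammas (Toeplitz matrix and right-hand side of size 1):
  Gamma_p = [[2.0101]]
  r_p     = [0.1427]
With p = 1 this is the single equation gamma(0) phi_1 = gamma(1):
  phi_hat_1 = gamma(1) / gamma(0) = 0.1427 / 2.0101 = 0.0710.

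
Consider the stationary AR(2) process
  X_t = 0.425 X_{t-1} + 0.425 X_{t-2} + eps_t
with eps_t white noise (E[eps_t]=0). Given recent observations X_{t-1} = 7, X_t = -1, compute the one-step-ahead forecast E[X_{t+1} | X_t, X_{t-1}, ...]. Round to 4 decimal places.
E[X_{t+1} \mid \mathcal F_t] = 2.5500

For an AR(p) model X_t = c + sum_i phi_i X_{t-i} + eps_t, the
one-step-ahead conditional mean is
  E[X_{t+1} | X_t, ...] = c + sum_i phi_i X_{t+1-i}.
Substitute known values:
  E[X_{t+1} | ...] = (0.425) * (-1) + (0.425) * (7)
                   = 2.5500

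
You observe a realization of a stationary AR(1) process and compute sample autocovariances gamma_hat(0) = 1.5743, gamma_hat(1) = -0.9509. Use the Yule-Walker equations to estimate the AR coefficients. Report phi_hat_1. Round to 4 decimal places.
\hat\phi_{1} = -0.6040

The Yule-Walker equations for an AR(p) process read, in matrix form,
  Gamma_p phi = r_p,   with   (Gamma_p)_{ij} = gamma(|i - j|),
                       (r_p)_i = gamma(i),   i,j = 1..p.
Substitute the sample gammas (Toeplitz matrix and right-hand side of size 1):
  Gamma_p = [[1.5743]]
  r_p     = [-0.9509]
With p = 1 this is the single equation gamma(0) phi_1 = gamma(1):
  phi_hat_1 = gamma(1) / gamma(0) = -0.9509 / 1.5743 = -0.6040.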